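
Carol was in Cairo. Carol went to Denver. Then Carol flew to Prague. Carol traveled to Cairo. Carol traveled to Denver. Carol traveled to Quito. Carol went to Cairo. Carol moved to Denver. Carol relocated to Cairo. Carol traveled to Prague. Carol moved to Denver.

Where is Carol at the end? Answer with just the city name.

Tracking Carol's location:
Start: Carol is in Cairo.
After move 1: Cairo -> Denver. Carol is in Denver.
After move 2: Denver -> Prague. Carol is in Prague.
After move 3: Prague -> Cairo. Carol is in Cairo.
After move 4: Cairo -> Denver. Carol is in Denver.
After move 5: Denver -> Quito. Carol is in Quito.
After move 6: Quito -> Cairo. Carol is in Cairo.
After move 7: Cairo -> Denver. Carol is in Denver.
After move 8: Denver -> Cairo. Carol is in Cairo.
After move 9: Cairo -> Prague. Carol is in Prague.
After move 10: Prague -> Denver. Carol is in Denver.

Answer: Denver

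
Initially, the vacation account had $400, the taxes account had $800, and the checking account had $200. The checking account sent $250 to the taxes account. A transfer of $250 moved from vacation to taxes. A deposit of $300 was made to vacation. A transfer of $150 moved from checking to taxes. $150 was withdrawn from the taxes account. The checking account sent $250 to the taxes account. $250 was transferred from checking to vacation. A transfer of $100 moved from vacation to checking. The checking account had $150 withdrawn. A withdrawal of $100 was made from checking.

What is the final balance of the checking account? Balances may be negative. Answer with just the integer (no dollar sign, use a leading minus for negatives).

Tracking account balances step by step:
Start: vacation=400, taxes=800, checking=200
Event 1 (transfer 250 checking -> taxes): checking: 200 - 250 = -50, taxes: 800 + 250 = 1050. Balances: vacation=400, taxes=1050, checking=-50
Event 2 (transfer 250 vacation -> taxes): vacation: 400 - 250 = 150, taxes: 1050 + 250 = 1300. Balances: vacation=150, taxes=1300, checking=-50
Event 3 (deposit 300 to vacation): vacation: 150 + 300 = 450. Balances: vacation=450, taxes=1300, checking=-50
Event 4 (transfer 150 checking -> taxes): checking: -50 - 150 = -200, taxes: 1300 + 150 = 1450. Balances: vacation=450, taxes=1450, checking=-200
Event 5 (withdraw 150 from taxes): taxes: 1450 - 150 = 1300. Balances: vacation=450, taxes=1300, checking=-200
Event 6 (transfer 250 checking -> taxes): checking: -200 - 250 = -450, taxes: 1300 + 250 = 1550. Balances: vacation=450, taxes=1550, checking=-450
Event 7 (transfer 250 checking -> vacation): checking: -450 - 250 = -700, vacation: 450 + 250 = 700. Balances: vacation=700, taxes=1550, checking=-700
Event 8 (transfer 100 vacation -> checking): vacation: 700 - 100 = 600, checking: -700 + 100 = -600. Balances: vacation=600, taxes=1550, checking=-600
Event 9 (withdraw 150 from checking): checking: -600 - 150 = -750. Balances: vacation=600, taxes=1550, checking=-750
Event 10 (withdraw 100 from checking): checking: -750 - 100 = -850. Balances: vacation=600, taxes=1550, checking=-850

Final balance of checking: -850

Answer: -850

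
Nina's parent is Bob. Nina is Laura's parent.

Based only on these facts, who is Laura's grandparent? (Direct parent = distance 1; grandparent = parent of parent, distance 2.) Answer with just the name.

Answer: Bob

Derivation:
Reconstructing the parent chain from the given facts:
  Bob -> Nina -> Laura
(each arrow means 'parent of the next')
Positions in the chain (0 = top):
  position of Bob: 0
  position of Nina: 1
  position of Laura: 2

Laura is at position 2; the grandparent is 2 steps up the chain, i.e. position 0: Bob.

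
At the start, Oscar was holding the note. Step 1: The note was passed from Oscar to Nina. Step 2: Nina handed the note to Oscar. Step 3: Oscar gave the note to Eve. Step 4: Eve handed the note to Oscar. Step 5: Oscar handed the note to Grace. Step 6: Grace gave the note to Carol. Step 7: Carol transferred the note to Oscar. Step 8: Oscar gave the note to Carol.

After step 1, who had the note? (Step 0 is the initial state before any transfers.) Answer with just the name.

Tracking the note holder through step 1:
After step 0 (start): Oscar
After step 1: Nina

At step 1, the holder is Nina.

Answer: Nina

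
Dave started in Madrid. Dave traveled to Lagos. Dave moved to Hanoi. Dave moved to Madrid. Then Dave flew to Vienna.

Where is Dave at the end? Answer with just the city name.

Answer: Vienna

Derivation:
Tracking Dave's location:
Start: Dave is in Madrid.
After move 1: Madrid -> Lagos. Dave is in Lagos.
After move 2: Lagos -> Hanoi. Dave is in Hanoi.
After move 3: Hanoi -> Madrid. Dave is in Madrid.
After move 4: Madrid -> Vienna. Dave is in Vienna.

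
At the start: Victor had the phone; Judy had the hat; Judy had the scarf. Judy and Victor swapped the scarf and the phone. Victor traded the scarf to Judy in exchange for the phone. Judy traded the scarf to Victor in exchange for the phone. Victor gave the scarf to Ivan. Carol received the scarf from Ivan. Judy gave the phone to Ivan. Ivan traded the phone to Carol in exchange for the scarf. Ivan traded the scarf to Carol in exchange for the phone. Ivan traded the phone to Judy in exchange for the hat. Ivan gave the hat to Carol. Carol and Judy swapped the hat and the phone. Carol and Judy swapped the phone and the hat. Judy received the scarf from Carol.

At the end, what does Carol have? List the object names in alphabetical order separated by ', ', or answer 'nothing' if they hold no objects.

Answer: hat

Derivation:
Tracking all object holders:
Start: phone:Victor, hat:Judy, scarf:Judy
Event 1 (swap scarf<->phone: now scarf:Victor, phone:Judy). State: phone:Judy, hat:Judy, scarf:Victor
Event 2 (swap scarf<->phone: now scarf:Judy, phone:Victor). State: phone:Victor, hat:Judy, scarf:Judy
Event 3 (swap scarf<->phone: now scarf:Victor, phone:Judy). State: phone:Judy, hat:Judy, scarf:Victor
Event 4 (give scarf: Victor -> Ivan). State: phone:Judy, hat:Judy, scarf:Ivan
Event 5 (give scarf: Ivan -> Carol). State: phone:Judy, hat:Judy, scarf:Carol
Event 6 (give phone: Judy -> Ivan). State: phone:Ivan, hat:Judy, scarf:Carol
Event 7 (swap phone<->scarf: now phone:Carol, scarf:Ivan). State: phone:Carol, hat:Judy, scarf:Ivan
Event 8 (swap scarf<->phone: now scarf:Carol, phone:Ivan). State: phone:Ivan, hat:Judy, scarf:Carol
Event 9 (swap phone<->hat: now phone:Judy, hat:Ivan). State: phone:Judy, hat:Ivan, scarf:Carol
Event 10 (give hat: Ivan -> Carol). State: phone:Judy, hat:Carol, scarf:Carol
Event 11 (swap hat<->phone: now hat:Judy, phone:Carol). State: phone:Carol, hat:Judy, scarf:Carol
Event 12 (swap phone<->hat: now phone:Judy, hat:Carol). State: phone:Judy, hat:Carol, scarf:Carol
Event 13 (give scarf: Carol -> Judy). State: phone:Judy, hat:Carol, scarf:Judy

Final state: phone:Judy, hat:Carol, scarf:Judy
Carol holds: hat.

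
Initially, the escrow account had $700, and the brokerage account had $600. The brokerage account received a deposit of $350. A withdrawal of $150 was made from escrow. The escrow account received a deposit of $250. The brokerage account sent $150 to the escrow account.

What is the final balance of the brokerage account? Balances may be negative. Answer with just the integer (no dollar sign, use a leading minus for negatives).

Answer: 800

Derivation:
Tracking account balances step by step:
Start: escrow=700, brokerage=600
Event 1 (deposit 350 to brokerage): brokerage: 600 + 350 = 950. Balances: escrow=700, brokerage=950
Event 2 (withdraw 150 from escrow): escrow: 700 - 150 = 550. Balances: escrow=550, brokerage=950
Event 3 (deposit 250 to escrow): escrow: 550 + 250 = 800. Balances: escrow=800, brokerage=950
Event 4 (transfer 150 brokerage -> escrow): brokerage: 950 - 150 = 800, escrow: 800 + 150 = 950. Balances: escrow=950, brokerage=800

Final balance of brokerage: 800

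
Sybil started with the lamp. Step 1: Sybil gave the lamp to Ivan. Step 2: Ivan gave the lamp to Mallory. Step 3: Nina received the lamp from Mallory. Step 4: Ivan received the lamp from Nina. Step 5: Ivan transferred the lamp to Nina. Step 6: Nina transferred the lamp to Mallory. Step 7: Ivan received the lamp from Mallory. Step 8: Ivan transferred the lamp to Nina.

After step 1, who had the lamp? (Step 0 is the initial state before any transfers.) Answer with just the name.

Tracking the lamp holder through step 1:
After step 0 (start): Sybil
After step 1: Ivan

At step 1, the holder is Ivan.

Answer: Ivan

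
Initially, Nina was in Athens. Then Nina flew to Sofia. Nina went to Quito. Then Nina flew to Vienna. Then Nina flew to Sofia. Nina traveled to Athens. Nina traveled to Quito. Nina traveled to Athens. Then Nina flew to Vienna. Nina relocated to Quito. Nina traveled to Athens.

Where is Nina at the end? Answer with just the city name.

Tracking Nina's location:
Start: Nina is in Athens.
After move 1: Athens -> Sofia. Nina is in Sofia.
After move 2: Sofia -> Quito. Nina is in Quito.
After move 3: Quito -> Vienna. Nina is in Vienna.
After move 4: Vienna -> Sofia. Nina is in Sofia.
After move 5: Sofia -> Athens. Nina is in Athens.
After move 6: Athens -> Quito. Nina is in Quito.
After move 7: Quito -> Athens. Nina is in Athens.
After move 8: Athens -> Vienna. Nina is in Vienna.
After move 9: Vienna -> Quito. Nina is in Quito.
After move 10: Quito -> Athens. Nina is in Athens.

Answer: Athens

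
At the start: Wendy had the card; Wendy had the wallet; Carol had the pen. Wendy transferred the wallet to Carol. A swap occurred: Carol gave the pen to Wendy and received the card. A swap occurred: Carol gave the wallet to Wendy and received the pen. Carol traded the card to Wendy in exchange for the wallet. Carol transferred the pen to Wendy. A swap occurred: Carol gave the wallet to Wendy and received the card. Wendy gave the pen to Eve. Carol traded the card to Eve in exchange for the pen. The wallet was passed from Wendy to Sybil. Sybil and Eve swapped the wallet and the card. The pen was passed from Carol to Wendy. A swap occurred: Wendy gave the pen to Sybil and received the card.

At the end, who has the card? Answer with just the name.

Tracking all object holders:
Start: card:Wendy, wallet:Wendy, pen:Carol
Event 1 (give wallet: Wendy -> Carol). State: card:Wendy, wallet:Carol, pen:Carol
Event 2 (swap pen<->card: now pen:Wendy, card:Carol). State: card:Carol, wallet:Carol, pen:Wendy
Event 3 (swap wallet<->pen: now wallet:Wendy, pen:Carol). State: card:Carol, wallet:Wendy, pen:Carol
Event 4 (swap card<->wallet: now card:Wendy, wallet:Carol). State: card:Wendy, wallet:Carol, pen:Carol
Event 5 (give pen: Carol -> Wendy). State: card:Wendy, wallet:Carol, pen:Wendy
Event 6 (swap wallet<->card: now wallet:Wendy, card:Carol). State: card:Carol, wallet:Wendy, pen:Wendy
Event 7 (give pen: Wendy -> Eve). State: card:Carol, wallet:Wendy, pen:Eve
Event 8 (swap card<->pen: now card:Eve, pen:Carol). State: card:Eve, wallet:Wendy, pen:Carol
Event 9 (give wallet: Wendy -> Sybil). State: card:Eve, wallet:Sybil, pen:Carol
Event 10 (swap wallet<->card: now wallet:Eve, card:Sybil). State: card:Sybil, wallet:Eve, pen:Carol
Event 11 (give pen: Carol -> Wendy). State: card:Sybil, wallet:Eve, pen:Wendy
Event 12 (swap pen<->card: now pen:Sybil, card:Wendy). State: card:Wendy, wallet:Eve, pen:Sybil

Final state: card:Wendy, wallet:Eve, pen:Sybil
The card is held by Wendy.

Answer: Wendy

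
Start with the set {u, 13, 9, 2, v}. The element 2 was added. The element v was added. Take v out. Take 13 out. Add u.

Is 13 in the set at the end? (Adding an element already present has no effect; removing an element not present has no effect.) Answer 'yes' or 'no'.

Tracking the set through each operation:
Start: {13, 2, 9, u, v}
Event 1 (add 2): already present, no change. Set: {13, 2, 9, u, v}
Event 2 (add v): already present, no change. Set: {13, 2, 9, u, v}
Event 3 (remove v): removed. Set: {13, 2, 9, u}
Event 4 (remove 13): removed. Set: {2, 9, u}
Event 5 (add u): already present, no change. Set: {2, 9, u}

Final set: {2, 9, u} (size 3)
13 is NOT in the final set.

Answer: no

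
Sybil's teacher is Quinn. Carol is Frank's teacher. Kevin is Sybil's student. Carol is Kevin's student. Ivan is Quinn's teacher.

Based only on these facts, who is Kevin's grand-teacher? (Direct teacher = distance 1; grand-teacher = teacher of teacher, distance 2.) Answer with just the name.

Answer: Quinn

Derivation:
Reconstructing the teacher chain from the given facts:
  Ivan -> Quinn -> Sybil -> Kevin -> Carol -> Frank
(each arrow means 'teacher of the next')
Positions in the chain (0 = top):
  position of Ivan: 0
  position of Quinn: 1
  position of Sybil: 2
  position of Kevin: 3
  position of Carol: 4
  position of Frank: 5

Kevin is at position 3; the grand-teacher is 2 steps up the chain, i.e. position 1: Quinn.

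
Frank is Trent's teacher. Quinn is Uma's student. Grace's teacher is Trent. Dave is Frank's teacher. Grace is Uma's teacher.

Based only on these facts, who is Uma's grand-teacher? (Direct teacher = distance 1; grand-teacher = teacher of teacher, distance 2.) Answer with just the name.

Reconstructing the teacher chain from the given facts:
  Dave -> Frank -> Trent -> Grace -> Uma -> Quinn
(each arrow means 'teacher of the next')
Positions in the chain (0 = top):
  position of Dave: 0
  position of Frank: 1
  position of Trent: 2
  position of Grace: 3
  position of Uma: 4
  position of Quinn: 5

Uma is at position 4; the grand-teacher is 2 steps up the chain, i.e. position 2: Trent.

Answer: Trent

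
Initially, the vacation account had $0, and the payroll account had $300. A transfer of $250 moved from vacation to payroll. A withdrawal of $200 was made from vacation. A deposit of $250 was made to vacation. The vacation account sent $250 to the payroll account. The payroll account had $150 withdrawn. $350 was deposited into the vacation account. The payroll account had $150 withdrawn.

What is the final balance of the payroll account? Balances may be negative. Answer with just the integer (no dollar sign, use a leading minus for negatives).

Tracking account balances step by step:
Start: vacation=0, payroll=300
Event 1 (transfer 250 vacation -> payroll): vacation: 0 - 250 = -250, payroll: 300 + 250 = 550. Balances: vacation=-250, payroll=550
Event 2 (withdraw 200 from vacation): vacation: -250 - 200 = -450. Balances: vacation=-450, payroll=550
Event 3 (deposit 250 to vacation): vacation: -450 + 250 = -200. Balances: vacation=-200, payroll=550
Event 4 (transfer 250 vacation -> payroll): vacation: -200 - 250 = -450, payroll: 550 + 250 = 800. Balances: vacation=-450, payroll=800
Event 5 (withdraw 150 from payroll): payroll: 800 - 150 = 650. Balances: vacation=-450, payroll=650
Event 6 (deposit 350 to vacation): vacation: -450 + 350 = -100. Balances: vacation=-100, payroll=650
Event 7 (withdraw 150 from payroll): payroll: 650 - 150 = 500. Balances: vacation=-100, payroll=500

Final balance of payroll: 500

Answer: 500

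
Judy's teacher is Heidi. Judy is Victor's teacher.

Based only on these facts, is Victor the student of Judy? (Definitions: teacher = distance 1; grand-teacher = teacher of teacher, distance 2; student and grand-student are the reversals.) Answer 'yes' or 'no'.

Answer: yes

Derivation:
Reconstructing the teacher chain from the given facts:
  Heidi -> Judy -> Victor
(each arrow means 'teacher of the next')
Positions in the chain (0 = top):
  position of Heidi: 0
  position of Judy: 1
  position of Victor: 2

Victor is at position 2, Judy is at position 1; signed distance (j - i) = -1.
'student' requires j - i = -1. Actual distance is -1, so the relation HOLDS.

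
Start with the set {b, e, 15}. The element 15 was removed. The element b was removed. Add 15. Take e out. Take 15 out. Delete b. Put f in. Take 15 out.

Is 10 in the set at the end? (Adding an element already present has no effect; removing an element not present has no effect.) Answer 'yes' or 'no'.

Tracking the set through each operation:
Start: {15, b, e}
Event 1 (remove 15): removed. Set: {b, e}
Event 2 (remove b): removed. Set: {e}
Event 3 (add 15): added. Set: {15, e}
Event 4 (remove e): removed. Set: {15}
Event 5 (remove 15): removed. Set: {}
Event 6 (remove b): not present, no change. Set: {}
Event 7 (add f): added. Set: {f}
Event 8 (remove 15): not present, no change. Set: {f}

Final set: {f} (size 1)
10 is NOT in the final set.

Answer: no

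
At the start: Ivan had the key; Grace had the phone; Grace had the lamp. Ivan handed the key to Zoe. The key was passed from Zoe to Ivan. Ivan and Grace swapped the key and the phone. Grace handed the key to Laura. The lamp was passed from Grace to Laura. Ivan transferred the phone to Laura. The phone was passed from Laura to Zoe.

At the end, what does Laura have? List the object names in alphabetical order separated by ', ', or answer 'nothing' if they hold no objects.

Tracking all object holders:
Start: key:Ivan, phone:Grace, lamp:Grace
Event 1 (give key: Ivan -> Zoe). State: key:Zoe, phone:Grace, lamp:Grace
Event 2 (give key: Zoe -> Ivan). State: key:Ivan, phone:Grace, lamp:Grace
Event 3 (swap key<->phone: now key:Grace, phone:Ivan). State: key:Grace, phone:Ivan, lamp:Grace
Event 4 (give key: Grace -> Laura). State: key:Laura, phone:Ivan, lamp:Grace
Event 5 (give lamp: Grace -> Laura). State: key:Laura, phone:Ivan, lamp:Laura
Event 6 (give phone: Ivan -> Laura). State: key:Laura, phone:Laura, lamp:Laura
Event 7 (give phone: Laura -> Zoe). State: key:Laura, phone:Zoe, lamp:Laura

Final state: key:Laura, phone:Zoe, lamp:Laura
Laura holds: key, lamp.

Answer: key, lamp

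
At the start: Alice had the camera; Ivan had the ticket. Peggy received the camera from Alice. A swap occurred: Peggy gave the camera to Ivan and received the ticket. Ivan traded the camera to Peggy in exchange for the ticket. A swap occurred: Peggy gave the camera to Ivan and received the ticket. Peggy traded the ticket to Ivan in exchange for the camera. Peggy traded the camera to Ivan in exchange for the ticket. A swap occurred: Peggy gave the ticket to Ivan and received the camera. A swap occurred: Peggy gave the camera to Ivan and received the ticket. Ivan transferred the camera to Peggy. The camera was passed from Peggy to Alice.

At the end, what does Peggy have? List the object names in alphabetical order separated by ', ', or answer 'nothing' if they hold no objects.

Answer: ticket

Derivation:
Tracking all object holders:
Start: camera:Alice, ticket:Ivan
Event 1 (give camera: Alice -> Peggy). State: camera:Peggy, ticket:Ivan
Event 2 (swap camera<->ticket: now camera:Ivan, ticket:Peggy). State: camera:Ivan, ticket:Peggy
Event 3 (swap camera<->ticket: now camera:Peggy, ticket:Ivan). State: camera:Peggy, ticket:Ivan
Event 4 (swap camera<->ticket: now camera:Ivan, ticket:Peggy). State: camera:Ivan, ticket:Peggy
Event 5 (swap ticket<->camera: now ticket:Ivan, camera:Peggy). State: camera:Peggy, ticket:Ivan
Event 6 (swap camera<->ticket: now camera:Ivan, ticket:Peggy). State: camera:Ivan, ticket:Peggy
Event 7 (swap ticket<->camera: now ticket:Ivan, camera:Peggy). State: camera:Peggy, ticket:Ivan
Event 8 (swap camera<->ticket: now camera:Ivan, ticket:Peggy). State: camera:Ivan, ticket:Peggy
Event 9 (give camera: Ivan -> Peggy). State: camera:Peggy, ticket:Peggy
Event 10 (give camera: Peggy -> Alice). State: camera:Alice, ticket:Peggy

Final state: camera:Alice, ticket:Peggy
Peggy holds: ticket.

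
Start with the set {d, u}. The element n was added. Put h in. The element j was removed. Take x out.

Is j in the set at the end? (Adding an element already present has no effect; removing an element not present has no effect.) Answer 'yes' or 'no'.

Tracking the set through each operation:
Start: {d, u}
Event 1 (add n): added. Set: {d, n, u}
Event 2 (add h): added. Set: {d, h, n, u}
Event 3 (remove j): not present, no change. Set: {d, h, n, u}
Event 4 (remove x): not present, no change. Set: {d, h, n, u}

Final set: {d, h, n, u} (size 4)
j is NOT in the final set.

Answer: no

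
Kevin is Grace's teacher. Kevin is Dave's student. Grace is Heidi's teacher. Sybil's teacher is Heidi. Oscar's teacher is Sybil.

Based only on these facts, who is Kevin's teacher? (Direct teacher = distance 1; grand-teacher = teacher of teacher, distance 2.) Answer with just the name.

Reconstructing the teacher chain from the given facts:
  Dave -> Kevin -> Grace -> Heidi -> Sybil -> Oscar
(each arrow means 'teacher of the next')
Positions in the chain (0 = top):
  position of Dave: 0
  position of Kevin: 1
  position of Grace: 2
  position of Heidi: 3
  position of Sybil: 4
  position of Oscar: 5

Kevin is at position 1; the teacher is 1 step up the chain, i.e. position 0: Dave.

Answer: Dave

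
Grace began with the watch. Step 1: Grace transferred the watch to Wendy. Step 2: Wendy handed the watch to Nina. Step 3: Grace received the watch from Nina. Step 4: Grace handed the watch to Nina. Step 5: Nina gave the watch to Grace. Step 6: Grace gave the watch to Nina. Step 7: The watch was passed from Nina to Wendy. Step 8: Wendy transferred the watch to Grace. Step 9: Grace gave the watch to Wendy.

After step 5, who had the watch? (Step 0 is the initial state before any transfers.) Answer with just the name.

Answer: Grace

Derivation:
Tracking the watch holder through step 5:
After step 0 (start): Grace
After step 1: Wendy
After step 2: Nina
After step 3: Grace
After step 4: Nina
After step 5: Grace

At step 5, the holder is Grace.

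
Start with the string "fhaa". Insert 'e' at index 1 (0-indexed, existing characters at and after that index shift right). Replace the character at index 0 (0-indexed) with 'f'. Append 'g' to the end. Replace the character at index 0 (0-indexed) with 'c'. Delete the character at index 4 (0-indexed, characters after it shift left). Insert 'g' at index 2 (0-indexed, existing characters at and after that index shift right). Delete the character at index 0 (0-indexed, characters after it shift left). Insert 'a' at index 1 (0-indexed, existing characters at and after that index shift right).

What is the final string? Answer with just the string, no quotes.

Answer: eaghag

Derivation:
Applying each edit step by step:
Start: "fhaa"
Op 1 (insert 'e' at idx 1): "fhaa" -> "fehaa"
Op 2 (replace idx 0: 'f' -> 'f'): "fehaa" -> "fehaa"
Op 3 (append 'g'): "fehaa" -> "fehaag"
Op 4 (replace idx 0: 'f' -> 'c'): "fehaag" -> "cehaag"
Op 5 (delete idx 4 = 'a'): "cehaag" -> "cehag"
Op 6 (insert 'g' at idx 2): "cehag" -> "ceghag"
Op 7 (delete idx 0 = 'c'): "ceghag" -> "eghag"
Op 8 (insert 'a' at idx 1): "eghag" -> "eaghag"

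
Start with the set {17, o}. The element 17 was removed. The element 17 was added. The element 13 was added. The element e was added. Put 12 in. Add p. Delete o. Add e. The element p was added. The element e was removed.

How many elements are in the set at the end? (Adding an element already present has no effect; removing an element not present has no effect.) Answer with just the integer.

Tracking the set through each operation:
Start: {17, o}
Event 1 (remove 17): removed. Set: {o}
Event 2 (add 17): added. Set: {17, o}
Event 3 (add 13): added. Set: {13, 17, o}
Event 4 (add e): added. Set: {13, 17, e, o}
Event 5 (add 12): added. Set: {12, 13, 17, e, o}
Event 6 (add p): added. Set: {12, 13, 17, e, o, p}
Event 7 (remove o): removed. Set: {12, 13, 17, e, p}
Event 8 (add e): already present, no change. Set: {12, 13, 17, e, p}
Event 9 (add p): already present, no change. Set: {12, 13, 17, e, p}
Event 10 (remove e): removed. Set: {12, 13, 17, p}

Final set: {12, 13, 17, p} (size 4)

Answer: 4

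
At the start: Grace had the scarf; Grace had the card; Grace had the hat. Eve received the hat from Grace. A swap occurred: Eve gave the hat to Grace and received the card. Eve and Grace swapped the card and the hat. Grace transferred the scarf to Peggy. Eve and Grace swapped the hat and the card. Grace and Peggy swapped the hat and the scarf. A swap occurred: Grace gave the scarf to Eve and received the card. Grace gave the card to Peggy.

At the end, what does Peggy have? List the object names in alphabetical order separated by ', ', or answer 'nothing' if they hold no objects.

Answer: card, hat

Derivation:
Tracking all object holders:
Start: scarf:Grace, card:Grace, hat:Grace
Event 1 (give hat: Grace -> Eve). State: scarf:Grace, card:Grace, hat:Eve
Event 2 (swap hat<->card: now hat:Grace, card:Eve). State: scarf:Grace, card:Eve, hat:Grace
Event 3 (swap card<->hat: now card:Grace, hat:Eve). State: scarf:Grace, card:Grace, hat:Eve
Event 4 (give scarf: Grace -> Peggy). State: scarf:Peggy, card:Grace, hat:Eve
Event 5 (swap hat<->card: now hat:Grace, card:Eve). State: scarf:Peggy, card:Eve, hat:Grace
Event 6 (swap hat<->scarf: now hat:Peggy, scarf:Grace). State: scarf:Grace, card:Eve, hat:Peggy
Event 7 (swap scarf<->card: now scarf:Eve, card:Grace). State: scarf:Eve, card:Grace, hat:Peggy
Event 8 (give card: Grace -> Peggy). State: scarf:Eve, card:Peggy, hat:Peggy

Final state: scarf:Eve, card:Peggy, hat:Peggy
Peggy holds: card, hat.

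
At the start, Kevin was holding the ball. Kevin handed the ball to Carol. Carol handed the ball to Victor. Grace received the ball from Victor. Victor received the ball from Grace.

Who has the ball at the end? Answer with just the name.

Tracking the ball through each event:
Start: Kevin has the ball.
After event 1: Carol has the ball.
After event 2: Victor has the ball.
After event 3: Grace has the ball.
After event 4: Victor has the ball.

Answer: Victor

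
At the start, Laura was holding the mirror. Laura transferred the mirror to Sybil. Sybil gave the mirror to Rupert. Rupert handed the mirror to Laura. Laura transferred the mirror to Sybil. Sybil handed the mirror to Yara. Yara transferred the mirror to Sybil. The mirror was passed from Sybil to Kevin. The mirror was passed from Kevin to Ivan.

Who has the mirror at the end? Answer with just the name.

Tracking the mirror through each event:
Start: Laura has the mirror.
After event 1: Sybil has the mirror.
After event 2: Rupert has the mirror.
After event 3: Laura has the mirror.
After event 4: Sybil has the mirror.
After event 5: Yara has the mirror.
After event 6: Sybil has the mirror.
After event 7: Kevin has the mirror.
After event 8: Ivan has the mirror.

Answer: Ivan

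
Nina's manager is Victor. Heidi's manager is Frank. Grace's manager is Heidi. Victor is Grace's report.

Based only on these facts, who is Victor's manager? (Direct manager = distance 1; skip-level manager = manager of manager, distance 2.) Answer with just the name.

Reconstructing the manager chain from the given facts:
  Frank -> Heidi -> Grace -> Victor -> Nina
(each arrow means 'manager of the next')
Positions in the chain (0 = top):
  position of Frank: 0
  position of Heidi: 1
  position of Grace: 2
  position of Victor: 3
  position of Nina: 4

Victor is at position 3; the manager is 1 step up the chain, i.e. position 2: Grace.

Answer: Grace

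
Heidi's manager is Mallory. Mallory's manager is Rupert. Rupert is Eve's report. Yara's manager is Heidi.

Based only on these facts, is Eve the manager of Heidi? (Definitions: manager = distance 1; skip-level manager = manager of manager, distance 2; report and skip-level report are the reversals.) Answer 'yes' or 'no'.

Answer: no

Derivation:
Reconstructing the manager chain from the given facts:
  Eve -> Rupert -> Mallory -> Heidi -> Yara
(each arrow means 'manager of the next')
Positions in the chain (0 = top):
  position of Eve: 0
  position of Rupert: 1
  position of Mallory: 2
  position of Heidi: 3
  position of Yara: 4

Eve is at position 0, Heidi is at position 3; signed distance (j - i) = 3.
'manager' requires j - i = 1. Actual distance is 3, so the relation does NOT hold.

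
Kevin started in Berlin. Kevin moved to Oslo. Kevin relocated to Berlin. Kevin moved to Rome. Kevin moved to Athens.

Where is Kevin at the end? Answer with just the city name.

Answer: Athens

Derivation:
Tracking Kevin's location:
Start: Kevin is in Berlin.
After move 1: Berlin -> Oslo. Kevin is in Oslo.
After move 2: Oslo -> Berlin. Kevin is in Berlin.
After move 3: Berlin -> Rome. Kevin is in Rome.
After move 4: Rome -> Athens. Kevin is in Athens.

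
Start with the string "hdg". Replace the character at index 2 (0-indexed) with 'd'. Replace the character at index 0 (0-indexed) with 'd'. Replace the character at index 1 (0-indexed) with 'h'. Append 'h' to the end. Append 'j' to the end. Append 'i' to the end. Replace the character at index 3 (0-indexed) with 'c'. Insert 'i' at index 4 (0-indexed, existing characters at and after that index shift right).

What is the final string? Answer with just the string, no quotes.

Answer: dhdciji

Derivation:
Applying each edit step by step:
Start: "hdg"
Op 1 (replace idx 2: 'g' -> 'd'): "hdg" -> "hdd"
Op 2 (replace idx 0: 'h' -> 'd'): "hdd" -> "ddd"
Op 3 (replace idx 1: 'd' -> 'h'): "ddd" -> "dhd"
Op 4 (append 'h'): "dhd" -> "dhdh"
Op 5 (append 'j'): "dhdh" -> "dhdhj"
Op 6 (append 'i'): "dhdhj" -> "dhdhji"
Op 7 (replace idx 3: 'h' -> 'c'): "dhdhji" -> "dhdcji"
Op 8 (insert 'i' at idx 4): "dhdcji" -> "dhdciji"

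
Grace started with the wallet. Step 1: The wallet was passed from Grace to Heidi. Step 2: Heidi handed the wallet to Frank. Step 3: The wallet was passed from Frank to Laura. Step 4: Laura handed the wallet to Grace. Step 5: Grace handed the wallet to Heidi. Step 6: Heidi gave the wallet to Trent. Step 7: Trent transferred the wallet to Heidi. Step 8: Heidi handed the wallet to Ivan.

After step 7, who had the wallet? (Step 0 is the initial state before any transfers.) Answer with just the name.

Answer: Heidi

Derivation:
Tracking the wallet holder through step 7:
After step 0 (start): Grace
After step 1: Heidi
After step 2: Frank
After step 3: Laura
After step 4: Grace
After step 5: Heidi
After step 6: Trent
After step 7: Heidi

At step 7, the holder is Heidi.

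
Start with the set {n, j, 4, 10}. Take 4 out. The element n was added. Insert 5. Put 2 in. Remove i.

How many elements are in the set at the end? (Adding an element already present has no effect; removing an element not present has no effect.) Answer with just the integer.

Answer: 5

Derivation:
Tracking the set through each operation:
Start: {10, 4, j, n}
Event 1 (remove 4): removed. Set: {10, j, n}
Event 2 (add n): already present, no change. Set: {10, j, n}
Event 3 (add 5): added. Set: {10, 5, j, n}
Event 4 (add 2): added. Set: {10, 2, 5, j, n}
Event 5 (remove i): not present, no change. Set: {10, 2, 5, j, n}

Final set: {10, 2, 5, j, n} (size 5)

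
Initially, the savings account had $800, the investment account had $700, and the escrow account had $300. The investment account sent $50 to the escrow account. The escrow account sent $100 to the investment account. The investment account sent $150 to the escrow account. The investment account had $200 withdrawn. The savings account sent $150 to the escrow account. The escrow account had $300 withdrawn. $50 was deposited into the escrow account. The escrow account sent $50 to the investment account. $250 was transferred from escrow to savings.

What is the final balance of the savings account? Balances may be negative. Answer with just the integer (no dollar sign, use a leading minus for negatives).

Answer: 900

Derivation:
Tracking account balances step by step:
Start: savings=800, investment=700, escrow=300
Event 1 (transfer 50 investment -> escrow): investment: 700 - 50 = 650, escrow: 300 + 50 = 350. Balances: savings=800, investment=650, escrow=350
Event 2 (transfer 100 escrow -> investment): escrow: 350 - 100 = 250, investment: 650 + 100 = 750. Balances: savings=800, investment=750, escrow=250
Event 3 (transfer 150 investment -> escrow): investment: 750 - 150 = 600, escrow: 250 + 150 = 400. Balances: savings=800, investment=600, escrow=400
Event 4 (withdraw 200 from investment): investment: 600 - 200 = 400. Balances: savings=800, investment=400, escrow=400
Event 5 (transfer 150 savings -> escrow): savings: 800 - 150 = 650, escrow: 400 + 150 = 550. Balances: savings=650, investment=400, escrow=550
Event 6 (withdraw 300 from escrow): escrow: 550 - 300 = 250. Balances: savings=650, investment=400, escrow=250
Event 7 (deposit 50 to escrow): escrow: 250 + 50 = 300. Balances: savings=650, investment=400, escrow=300
Event 8 (transfer 50 escrow -> investment): escrow: 300 - 50 = 250, investment: 400 + 50 = 450. Balances: savings=650, investment=450, escrow=250
Event 9 (transfer 250 escrow -> savings): escrow: 250 - 250 = 0, savings: 650 + 250 = 900. Balances: savings=900, investment=450, escrow=0

Final balance of savings: 900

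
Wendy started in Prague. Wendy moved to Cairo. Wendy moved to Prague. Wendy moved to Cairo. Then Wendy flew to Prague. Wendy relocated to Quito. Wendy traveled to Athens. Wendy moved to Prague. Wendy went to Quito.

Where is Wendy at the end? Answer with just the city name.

Tracking Wendy's location:
Start: Wendy is in Prague.
After move 1: Prague -> Cairo. Wendy is in Cairo.
After move 2: Cairo -> Prague. Wendy is in Prague.
After move 3: Prague -> Cairo. Wendy is in Cairo.
After move 4: Cairo -> Prague. Wendy is in Prague.
After move 5: Prague -> Quito. Wendy is in Quito.
After move 6: Quito -> Athens. Wendy is in Athens.
After move 7: Athens -> Prague. Wendy is in Prague.
After move 8: Prague -> Quito. Wendy is in Quito.

Answer: Quito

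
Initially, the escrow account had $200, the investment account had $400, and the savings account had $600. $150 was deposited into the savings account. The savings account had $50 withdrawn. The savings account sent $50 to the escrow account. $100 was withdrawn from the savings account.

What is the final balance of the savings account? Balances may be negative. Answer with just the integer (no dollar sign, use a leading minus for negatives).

Answer: 550

Derivation:
Tracking account balances step by step:
Start: escrow=200, investment=400, savings=600
Event 1 (deposit 150 to savings): savings: 600 + 150 = 750. Balances: escrow=200, investment=400, savings=750
Event 2 (withdraw 50 from savings): savings: 750 - 50 = 700. Balances: escrow=200, investment=400, savings=700
Event 3 (transfer 50 savings -> escrow): savings: 700 - 50 = 650, escrow: 200 + 50 = 250. Balances: escrow=250, investment=400, savings=650
Event 4 (withdraw 100 from savings): savings: 650 - 100 = 550. Balances: escrow=250, investment=400, savings=550

Final balance of savings: 550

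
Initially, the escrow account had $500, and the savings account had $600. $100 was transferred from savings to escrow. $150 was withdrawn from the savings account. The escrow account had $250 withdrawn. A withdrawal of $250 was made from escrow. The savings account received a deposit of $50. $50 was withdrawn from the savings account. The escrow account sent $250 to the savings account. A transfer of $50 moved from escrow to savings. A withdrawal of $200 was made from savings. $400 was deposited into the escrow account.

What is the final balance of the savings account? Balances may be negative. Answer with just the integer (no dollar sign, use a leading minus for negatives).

Answer: 450

Derivation:
Tracking account balances step by step:
Start: escrow=500, savings=600
Event 1 (transfer 100 savings -> escrow): savings: 600 - 100 = 500, escrow: 500 + 100 = 600. Balances: escrow=600, savings=500
Event 2 (withdraw 150 from savings): savings: 500 - 150 = 350. Balances: escrow=600, savings=350
Event 3 (withdraw 250 from escrow): escrow: 600 - 250 = 350. Balances: escrow=350, savings=350
Event 4 (withdraw 250 from escrow): escrow: 350 - 250 = 100. Balances: escrow=100, savings=350
Event 5 (deposit 50 to savings): savings: 350 + 50 = 400. Balances: escrow=100, savings=400
Event 6 (withdraw 50 from savings): savings: 400 - 50 = 350. Balances: escrow=100, savings=350
Event 7 (transfer 250 escrow -> savings): escrow: 100 - 250 = -150, savings: 350 + 250 = 600. Balances: escrow=-150, savings=600
Event 8 (transfer 50 escrow -> savings): escrow: -150 - 50 = -200, savings: 600 + 50 = 650. Balances: escrow=-200, savings=650
Event 9 (withdraw 200 from savings): savings: 650 - 200 = 450. Balances: escrow=-200, savings=450
Event 10 (deposit 400 to escrow): escrow: -200 + 400 = 200. Balances: escrow=200, savings=450

Final balance of savings: 450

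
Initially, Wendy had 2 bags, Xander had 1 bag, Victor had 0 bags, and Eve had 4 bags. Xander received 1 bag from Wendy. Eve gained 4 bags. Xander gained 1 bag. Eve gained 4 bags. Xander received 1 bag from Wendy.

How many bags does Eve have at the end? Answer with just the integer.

Tracking counts step by step:
Start: Wendy=2, Xander=1, Victor=0, Eve=4
Event 1 (Wendy -> Xander, 1): Wendy: 2 -> 1, Xander: 1 -> 2. State: Wendy=1, Xander=2, Victor=0, Eve=4
Event 2 (Eve +4): Eve: 4 -> 8. State: Wendy=1, Xander=2, Victor=0, Eve=8
Event 3 (Xander +1): Xander: 2 -> 3. State: Wendy=1, Xander=3, Victor=0, Eve=8
Event 4 (Eve +4): Eve: 8 -> 12. State: Wendy=1, Xander=3, Victor=0, Eve=12
Event 5 (Wendy -> Xander, 1): Wendy: 1 -> 0, Xander: 3 -> 4. State: Wendy=0, Xander=4, Victor=0, Eve=12

Eve's final count: 12

Answer: 12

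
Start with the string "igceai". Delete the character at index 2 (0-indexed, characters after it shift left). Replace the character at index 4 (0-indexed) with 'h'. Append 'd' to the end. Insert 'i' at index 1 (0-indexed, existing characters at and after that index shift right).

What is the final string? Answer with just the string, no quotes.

Answer: iigeahd

Derivation:
Applying each edit step by step:
Start: "igceai"
Op 1 (delete idx 2 = 'c'): "igceai" -> "igeai"
Op 2 (replace idx 4: 'i' -> 'h'): "igeai" -> "igeah"
Op 3 (append 'd'): "igeah" -> "igeahd"
Op 4 (insert 'i' at idx 1): "igeahd" -> "iigeahd"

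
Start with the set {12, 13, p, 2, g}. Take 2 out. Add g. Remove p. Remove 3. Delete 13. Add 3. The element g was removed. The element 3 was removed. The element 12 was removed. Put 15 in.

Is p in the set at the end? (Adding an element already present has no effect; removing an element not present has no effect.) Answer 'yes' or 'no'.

Tracking the set through each operation:
Start: {12, 13, 2, g, p}
Event 1 (remove 2): removed. Set: {12, 13, g, p}
Event 2 (add g): already present, no change. Set: {12, 13, g, p}
Event 3 (remove p): removed. Set: {12, 13, g}
Event 4 (remove 3): not present, no change. Set: {12, 13, g}
Event 5 (remove 13): removed. Set: {12, g}
Event 6 (add 3): added. Set: {12, 3, g}
Event 7 (remove g): removed. Set: {12, 3}
Event 8 (remove 3): removed. Set: {12}
Event 9 (remove 12): removed. Set: {}
Event 10 (add 15): added. Set: {15}

Final set: {15} (size 1)
p is NOT in the final set.

Answer: no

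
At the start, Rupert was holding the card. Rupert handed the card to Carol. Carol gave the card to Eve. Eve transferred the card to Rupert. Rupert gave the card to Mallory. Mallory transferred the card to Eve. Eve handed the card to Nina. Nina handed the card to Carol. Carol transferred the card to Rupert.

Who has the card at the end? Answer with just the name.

Tracking the card through each event:
Start: Rupert has the card.
After event 1: Carol has the card.
After event 2: Eve has the card.
After event 3: Rupert has the card.
After event 4: Mallory has the card.
After event 5: Eve has the card.
After event 6: Nina has the card.
After event 7: Carol has the card.
After event 8: Rupert has the card.

Answer: Rupert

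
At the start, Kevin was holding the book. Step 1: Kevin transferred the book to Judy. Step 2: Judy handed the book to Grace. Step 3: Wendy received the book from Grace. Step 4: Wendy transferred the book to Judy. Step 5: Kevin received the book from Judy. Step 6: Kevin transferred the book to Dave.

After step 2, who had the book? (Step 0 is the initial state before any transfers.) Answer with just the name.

Answer: Grace

Derivation:
Tracking the book holder through step 2:
After step 0 (start): Kevin
After step 1: Judy
After step 2: Grace

At step 2, the holder is Grace.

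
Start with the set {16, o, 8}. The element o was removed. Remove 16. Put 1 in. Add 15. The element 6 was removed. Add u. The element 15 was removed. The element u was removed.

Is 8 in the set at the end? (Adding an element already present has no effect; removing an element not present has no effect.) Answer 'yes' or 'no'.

Tracking the set through each operation:
Start: {16, 8, o}
Event 1 (remove o): removed. Set: {16, 8}
Event 2 (remove 16): removed. Set: {8}
Event 3 (add 1): added. Set: {1, 8}
Event 4 (add 15): added. Set: {1, 15, 8}
Event 5 (remove 6): not present, no change. Set: {1, 15, 8}
Event 6 (add u): added. Set: {1, 15, 8, u}
Event 7 (remove 15): removed. Set: {1, 8, u}
Event 8 (remove u): removed. Set: {1, 8}

Final set: {1, 8} (size 2)
8 is in the final set.

Answer: yes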